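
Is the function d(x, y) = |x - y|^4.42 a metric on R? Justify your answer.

No. d(x,y) = |x-y|^4.42 fails the triangle inequality since p = 4.42 > 1. Counterexample: x = -4, y = 6, z = 18. d(x,z) = |-4 - 18|^4.42 = 22^4.42 ≈ 858041.4127, but d(x,y) + d(y,z) = 10^4.42 + 12^4.42 ≈ 26302.6799 + 58881.804 = 85184.4839. Since 858041.4127 > 85184.4839, the triangle inequality is violated.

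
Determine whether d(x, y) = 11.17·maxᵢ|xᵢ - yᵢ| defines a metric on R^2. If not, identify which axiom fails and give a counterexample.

Yes. The L∞ (Chebyshev) norm induces a metric on R^2, and multiplying a metric by a positive constant 11.17 > 0 preserves all four axioms: non-negativity (11.17·||x-y|| ≥ 0), identity (11.17·||x-y|| = 0 ⟺ ||x-y|| = 0 ⟺ x = y), symmetry (||x-y|| = ||y-x||), and the triangle inequality (11.17·||x-z|| ≤ 11.17·||x-y|| + 11.17·||y-z||). So d is a metric.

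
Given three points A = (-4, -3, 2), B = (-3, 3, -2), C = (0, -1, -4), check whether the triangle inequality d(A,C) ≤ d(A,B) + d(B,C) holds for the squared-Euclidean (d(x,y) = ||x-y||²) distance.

d(A,B) = 1² + 6² + 4² = 53, d(B,C) = 3² + 4² + 2² = 29, d(A,C) = 4² + 2² + 6² = 56.
d(A,C) = 56 ≤ 53 + 29 = 82. Triangle inequality is satisfied.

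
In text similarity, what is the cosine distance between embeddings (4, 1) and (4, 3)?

With u = (4, 1), v = (4, 3):
u·v = 4·4 + 1·3 = 16 + 3 = 19.
|u| = √(4² + 1²) = √17, |v| = √(4² + 3²) = √25, so |u||v| = √(17·25) = √425.
cos θ = (u·v)/(|u||v|) = 19/√425 ≈ 0.9216
Cosine distance = 1 - cos θ ≈ 1 - 0.9216 = 0.0784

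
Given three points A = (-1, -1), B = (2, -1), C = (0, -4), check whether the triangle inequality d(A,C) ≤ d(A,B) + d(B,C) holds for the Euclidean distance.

d(A,B) = √(3² + 0²) = √9 = 3, d(B,C) = √(2² + 3²) = √13 ≈ 3.6056, d(A,C) = √(1² + 3²) = √10 ≈ 3.1623.
d(A,C) ≈ 3.1623 ≤ 3 + 3.6056 = 6.6056. Triangle inequality is satisfied.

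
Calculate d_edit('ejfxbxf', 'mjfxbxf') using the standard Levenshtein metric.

Let D[i][j] be the edit distance between the first i characters of 'ejfxbxf' and the first j characters of 'mjfxbxf', with D[i][0] = i, D[0][j] = j, and D[i][j] = D[i-1][j-1] if the characters match, else 1 + min(D[i-1][j], D[i][j-1], D[i-1][j-1]). Filling the table (rows: prefixes of 'ejfxbxf', columns: prefixes of 'mjfxbxf'):
     ε  m  j  f  x  b  x  f
  ε  0  1  2  3  4  5  6  7
  e  1  1  2  3  4  5  6  7
  j  2  2  1  2  3  4  5  6
  f  3  3  2  1  2  3  4  5
  x  4  4  3  2  1  2  3  4
  b  5  5  4  3  2  1  2  3
  x  6  6  5  4  3  2  1  2
  f  7  7  6  5  4  3  2  1
The bottom-right entry gives D[7][7] = 1, so no sequence of fewer than 1 edit works. Backtracking through the table gives one optimal edit sequence (1 edit):
  ejfxbxf → mjfxbxf (sub e→m @1)
Edit distance = 1.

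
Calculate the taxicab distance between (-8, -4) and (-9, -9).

Σ|x_i - y_i| = |-8 - (-9)| + |-4 - (-9)| = 1 + 5 = 6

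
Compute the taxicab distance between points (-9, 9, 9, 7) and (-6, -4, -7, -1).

Σ|x_i - y_i| = |-9 - (-6)| + |9 - (-4)| + |9 - (-7)| + |7 - (-1)| = 3 + 13 + 16 + 8 = 40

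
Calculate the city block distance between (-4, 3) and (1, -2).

Σ|x_i - y_i| = |-4 - 1| + |3 - (-2)| = 5 + 5 = 10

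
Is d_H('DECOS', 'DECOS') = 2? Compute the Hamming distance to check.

Differing positions: none. Hamming distance = 0, so the claim that d_H = 2 is false.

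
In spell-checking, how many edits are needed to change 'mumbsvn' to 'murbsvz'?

Let D[i][j] be the edit distance between the first i characters of 'mumbsvn' and the first j characters of 'murbsvz', with D[i][0] = i, D[0][j] = j, and D[i][j] = D[i-1][j-1] if the characters match, else 1 + min(D[i-1][j], D[i][j-1], D[i-1][j-1]). Filling the table (rows: prefixes of 'mumbsvn', columns: prefixes of 'murbsvz'):
     ε  m  u  r  b  s  v  z
  ε  0  1  2  3  4  5  6  7
  m  1  0  1  2  3  4  5  6
  u  2  1  0  1  2  3  4  5
  m  3  2  1  1  2  3  4  5
  b  4  3  2  2  1  2  3  4
  s  5  4  3  3  2  1  2  3
  v  6  5  4  4  3  2  1  2
  n  7  6  5  5  4  3  2  2
The bottom-right entry gives D[7][7] = 2, so no sequence of fewer than 2 edits works. Backtracking through the table gives one optimal edit sequence (2 edits):
  mumbsvn → murbsvn (sub m→r @3)
  murbsvn → murbsvz (sub n→z @7)
Edit distance = 2.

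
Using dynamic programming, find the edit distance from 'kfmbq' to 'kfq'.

Let D[i][j] be the edit distance between the first i characters of 'kfmbq' and the first j characters of 'kfq', with D[i][0] = i, D[0][j] = j, and D[i][j] = D[i-1][j-1] if the characters match, else 1 + min(D[i-1][j], D[i][j-1], D[i-1][j-1]). Filling the table (rows: prefixes of 'kfmbq', columns: prefixes of 'kfq'):
     ε  k  f  q
  ε  0  1  2  3
  k  1  0  1  2
  f  2  1  0  1
  m  3  2  1  1
  b  4  3  2  2
  q  5  4  3  2
The bottom-right entry gives D[5][3] = 2, so no sequence of fewer than 2 edits works. Backtracking through the table gives one optimal edit sequence (2 edits):
  kfmbq → kfbq (del m @3)
  kfbq → kfq (del b @3)
Edit distance = 2.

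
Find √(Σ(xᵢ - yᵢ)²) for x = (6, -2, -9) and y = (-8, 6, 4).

√(Σ(x_i - y_i)²) = √((6 - (-8))² + (-2 - 6)² + (-9 - 4)²)
= √(14² + (-8)² + (-13)²) = √(196 + 64 + 169) = √429 ≈ 20.7123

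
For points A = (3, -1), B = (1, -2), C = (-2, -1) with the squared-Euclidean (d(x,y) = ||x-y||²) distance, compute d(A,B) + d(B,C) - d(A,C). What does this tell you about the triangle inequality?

d(A,B) = 2² + 1² = 5, d(B,C) = 3² + 1² = 10, d(A,C) = 5² + 0² = 25.
d(A,B) + d(B,C) - d(A,C) = 5 + 10 - 25 = 15 - 25 = -10. This is < 0, so the triangle inequality FAILS for these points (squared-Euclidean is not a metric).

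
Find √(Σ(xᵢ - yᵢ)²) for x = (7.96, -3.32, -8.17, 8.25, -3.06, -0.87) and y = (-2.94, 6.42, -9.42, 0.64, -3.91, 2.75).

√(Σ(x_i - y_i)²) = √((7.96 - (-2.94))² + (-3.32 - 6.42)² + (-8.17 - (-9.42))² + (8.25 - 0.64)² + (-3.06 - (-3.91))² + (-0.87 - 2.75)²)
= √(10.9² + (-9.74)² + 1.25² + 7.61² + 0.85² + (-3.62)²) = √(118.81 + 94.8676 + 1.5625 + 57.9121 + 0.7225 + 13.1044) = √286.9791 ≈ 16.9405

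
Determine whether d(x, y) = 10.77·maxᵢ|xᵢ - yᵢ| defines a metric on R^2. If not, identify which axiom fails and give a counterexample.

Yes. The L∞ (Chebyshev) norm induces a metric on R^2, and multiplying a metric by a positive constant 10.77 > 0 preserves all four axioms: non-negativity (10.77·||x-y|| ≥ 0), identity (10.77·||x-y|| = 0 ⟺ ||x-y|| = 0 ⟺ x = y), symmetry (||x-y|| = ||y-x||), and the triangle inequality (10.77·||x-z|| ≤ 10.77·||x-y|| + 10.77·||y-z||). So d is a metric.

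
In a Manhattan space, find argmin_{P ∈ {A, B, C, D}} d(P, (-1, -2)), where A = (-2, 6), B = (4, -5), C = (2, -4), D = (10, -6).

Distances: d(A) = 9, d(B) = 8, d(C) = 5, d(D) = 15. Nearest: C = (2, -4) with distance 5.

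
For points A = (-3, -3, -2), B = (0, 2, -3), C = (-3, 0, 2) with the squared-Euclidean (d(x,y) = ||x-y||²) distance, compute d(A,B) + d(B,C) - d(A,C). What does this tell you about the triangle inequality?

d(A,B) = 3² + 5² + 1² = 35, d(B,C) = 3² + 2² + 5² = 38, d(A,C) = 0² + 3² + 4² = 25.
d(A,B) + d(B,C) - d(A,C) = 35 + 38 - 25 = 73 - 25 = 48. This is ≥ 0, so the triangle inequality holds for these points.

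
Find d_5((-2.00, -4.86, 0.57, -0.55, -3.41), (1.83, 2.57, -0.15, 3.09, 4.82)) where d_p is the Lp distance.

(Σ|x_i - y_i|^5)^(1/5) = (|-2 - 1.83|^5 + |-4.86 - 2.57|^5 + |0.57 - (-0.15)|^5 + |-0.55 - 3.09|^5 + |-3.41 - 4.82|^5)^(1/5)
= (3.83^5 + 7.43^5 + 0.72^5 + 3.64^5 + 8.23^5)^(1/5) ≈ (824.1265 + 22643.5267 + 0.1935 + 639.0089 + 37757.1475)^(1/5) = (61864.0031)^(1/5) ≈ 9.0842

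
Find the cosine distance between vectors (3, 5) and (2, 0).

With u = (3, 5), v = (2, 0):
u·v = 3·2 + 5·0 = 6 + 0 = 6.
|u| = √(3² + 5²) = √34, |v| = √(2² + 0²) = √4, so |u||v| = √(34·4) = √136.
cos θ = (u·v)/(|u||v|) = 6/√136 ≈ 0.5145
Cosine distance = 1 - cos θ ≈ 1 - 0.5145 = 0.4855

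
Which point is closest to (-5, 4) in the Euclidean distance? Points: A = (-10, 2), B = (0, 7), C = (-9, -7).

Distances: d(A) ≈ 5.3852, d(B) ≈ 5.831, d(C) ≈ 11.7047. Nearest: A = (-10, 2) with distance 5.3852.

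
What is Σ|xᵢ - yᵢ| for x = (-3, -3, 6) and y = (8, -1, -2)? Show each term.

Σ|x_i - y_i| = |-3 - 8| + |-3 - (-1)| + |6 - (-2)| = 11 + 2 + 8 = 21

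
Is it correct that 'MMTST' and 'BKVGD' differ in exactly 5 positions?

Differing positions: 1, 2, 3, 4, 5. Hamming distance = 5, so the claim is true.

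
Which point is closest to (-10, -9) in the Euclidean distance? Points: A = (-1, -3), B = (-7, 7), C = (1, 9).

Distances: d(A) ≈ 10.8167, d(B) ≈ 16.2788, d(C) ≈ 21.095. Nearest: A = (-1, -3) with distance 10.8167.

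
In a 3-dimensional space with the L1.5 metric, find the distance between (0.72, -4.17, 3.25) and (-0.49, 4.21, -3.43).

(Σ|x_i - y_i|^1.5)^(1/1.5) = (|0.72 - (-0.49)|^1.5 + |-4.17 - 4.21|^1.5 + |3.25 - (-3.43)|^1.5)^(1/1.5)
= (1.21^1.5 + 8.38^1.5 + 6.68^1.5)^(1/1.5) ≈ (1.331 + 24.2586 + 17.2649)^(1/1.5) = (42.8545)^(1/1.5) ≈ 12.2461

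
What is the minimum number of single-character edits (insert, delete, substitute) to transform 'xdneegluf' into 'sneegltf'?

Let D[i][j] be the edit distance between the first i characters of 'xdneegluf' and the first j characters of 'sneegltf', with D[i][0] = i, D[0][j] = j, and D[i][j] = D[i-1][j-1] if the characters match, else 1 + min(D[i-1][j], D[i][j-1], D[i-1][j-1]). Filling the table (rows: prefixes of 'xdneegluf', columns: prefixes of 'sneegltf'):
     ε  s  n  e  e  g  l  t  f
  ε  0  1  2  3  4  5  6  7  8
  x  1  1  2  3  4  5  6  7  8
  d  2  2  2  3  4  5  6  7  8
  n  3  3  2  3  4  5  6  7  8
  e  4  4  3  2  3  4  5  6  7
  e  5  5  4  3  2  3  4  5  6
  g  6  6  5  4  3  2  3  4  5
  l  7  7  6  5  4  3  2  3  4
  u  8  8  7  6  5  4  3  3  4
  f  9  9  8  7  6  5  4  4  3
The bottom-right entry gives D[9][8] = 3, so no sequence of fewer than 3 edits works. Backtracking through the table gives one optimal edit sequence (3 edits):
  xdneegluf → dneegluf (del x @1)
  dneegluf → sneegluf (sub d→s @1)
  sneegluf → sneegltf (sub u→t @7)
Edit distance = 3.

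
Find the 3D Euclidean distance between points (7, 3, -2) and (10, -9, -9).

√(Σ(x_i - y_i)²) = √((7 - 10)² + (3 - (-9))² + (-2 - (-9))²)
= √((-3)² + 12² + 7²) = √(9 + 144 + 49) = √202 ≈ 14.2127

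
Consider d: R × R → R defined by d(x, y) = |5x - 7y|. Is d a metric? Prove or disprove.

No. d fails symmetry: d(6, 8) = |5·6 - 7·8| = |-26| = 26, but d(8, 6) = |5·8 - 7·6| = |-2| = 2. Since 26 ≠ 2, d(x,y) ≠ d(y,x) in general.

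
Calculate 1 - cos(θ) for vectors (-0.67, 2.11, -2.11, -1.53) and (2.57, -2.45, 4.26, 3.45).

With u = (-0.67, 2.11, -2.11, -1.53), v = (2.57, -2.45, 4.26, 3.45):
u·v = (-0.67)·2.57 + 2.11·(-2.45) + (-2.11)·4.26 + (-1.53)·3.45 = (-1.7219) + (-5.1695) + (-8.9886) + (-5.2785) = -21.1585.
|u| = √((-0.67)² + 2.11² + (-2.11)² + (-1.53)²) = √(0.4489 + 4.4521 + 4.4521 + 2.3409) = √11.694, |v| = √(2.57² + (-2.45)² + 4.26² + 3.45²) = √(6.6049 + 6.0025 + 18.1476 + 11.9025) = √42.6575.
cos θ = (u·v)/(|u||v|) = -21.1585/(√11.694·√42.6575) ≈ -0.9473
Cosine distance = 1 - cos θ ≈ 1 - (-0.9473) = 1.9473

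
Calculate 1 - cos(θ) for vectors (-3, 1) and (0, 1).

With u = (-3, 1), v = (0, 1):
u·v = (-3)·0 + 1·1 = 0 + 1 = 1.
|u| = √((-3)² + 1²) = √10, |v| = √(0² + 1²) = √1, so |u||v| = √(10·1) = √10.
cos θ = (u·v)/(|u||v|) = 1/√10 ≈ 0.3162
Cosine distance = 1 - cos θ ≈ 1 - 0.3162 = 0.6838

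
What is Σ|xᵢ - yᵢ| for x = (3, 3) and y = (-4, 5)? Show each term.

Σ|x_i - y_i| = |3 - (-4)| + |3 - 5| = 7 + 2 = 9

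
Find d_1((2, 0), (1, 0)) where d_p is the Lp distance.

Σ|x_i - y_i| = |2 - 1| + |0 - 0| = 1 + 0 = 1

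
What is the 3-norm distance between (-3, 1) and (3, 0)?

(Σ|x_i - y_i|^3)^(1/3) = (|-3 - 3|^3 + |1 - 0|^3)^(1/3)
= (6^3 + 1^3)^(1/3) = (216 + 1)^(1/3) = (217)^(1/3) ≈ 6.0092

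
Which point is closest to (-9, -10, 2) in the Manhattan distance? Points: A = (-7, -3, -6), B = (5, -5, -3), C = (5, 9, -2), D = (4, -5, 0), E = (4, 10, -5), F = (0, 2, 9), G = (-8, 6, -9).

Distances: d(A) = 17, d(B) = 24, d(C) = 37, d(D) = 20, d(E) = 40, d(F) = 28, d(G) = 28. Nearest: A = (-7, -3, -6) with distance 17.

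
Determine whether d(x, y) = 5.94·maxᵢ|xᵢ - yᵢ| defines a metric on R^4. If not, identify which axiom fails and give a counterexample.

Yes. The L∞ (Chebyshev) norm induces a metric on R^4, and multiplying a metric by a positive constant 5.94 > 0 preserves all four axioms: non-negativity (5.94·||x-y|| ≥ 0), identity (5.94·||x-y|| = 0 ⟺ ||x-y|| = 0 ⟺ x = y), symmetry (||x-y|| = ||y-x||), and the triangle inequality (5.94·||x-z|| ≤ 5.94·||x-y|| + 5.94·||y-z||). So d is a metric.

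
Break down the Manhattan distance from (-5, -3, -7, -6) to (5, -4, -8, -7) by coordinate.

Σ|x_i - y_i| = |-5 - 5| + |-3 - (-4)| + |-7 - (-8)| + |-6 - (-7)| = 10 + 1 + 1 + 1 = 13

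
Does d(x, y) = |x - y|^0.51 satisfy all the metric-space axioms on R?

Yes. With 0 < p = 0.51 ≤ 1, d(x,y) = |x-y|^0.51 is a metric on R. Non-negativity and symmetry are immediate; |x-y|^0.51 = 0 ⟺ |x-y| = 0 ⟺ x = y. For the triangle inequality, the function t ↦ t^0.51 is subadditive on [0,∞) when p ≤ 1, so |x-z|^0.51 ≤ (|x-y| + |y-z|)^0.51 ≤ |x-y|^0.51 + |y-z|^0.51.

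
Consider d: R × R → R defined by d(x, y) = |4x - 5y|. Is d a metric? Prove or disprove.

No. d fails symmetry: d(2, 4) = |4·2 - 5·4| = |-12| = 12, but d(4, 2) = |4·4 - 5·2| = |6| = 6. Since 12 ≠ 6, d(x,y) ≠ d(y,x) in general.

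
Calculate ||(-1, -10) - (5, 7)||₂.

√(Σ(x_i - y_i)²) = √((-1 - 5)² + (-10 - 7)²)
= √((-6)² + (-17)²) = √(36 + 289) = √325 ≈ 18.0278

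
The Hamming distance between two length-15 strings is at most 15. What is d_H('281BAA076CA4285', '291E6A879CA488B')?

Differing positions: 2, 4, 5, 7, 9, 13, 15. Hamming distance = 7. The maximum possible Hamming distance for length-15 strings is 15, so d_H/15 = 7/15 ≈ 0.4667.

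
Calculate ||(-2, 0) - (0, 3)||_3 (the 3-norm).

(Σ|x_i - y_i|^3)^(1/3) = (|-2 - 0|^3 + |0 - 3|^3)^(1/3)
= (2^3 + 3^3)^(1/3) = (8 + 27)^(1/3) = (35)^(1/3) ≈ 3.2711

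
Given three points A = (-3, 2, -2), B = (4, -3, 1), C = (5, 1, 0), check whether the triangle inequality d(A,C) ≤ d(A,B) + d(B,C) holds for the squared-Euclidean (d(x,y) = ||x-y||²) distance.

d(A,B) = 7² + 5² + 3² = 83, d(B,C) = 1² + 4² + 1² = 18, d(A,C) = 8² + 1² + 2² = 69.
d(A,C) = 69 ≤ 83 + 18 = 101. Triangle inequality is satisfied.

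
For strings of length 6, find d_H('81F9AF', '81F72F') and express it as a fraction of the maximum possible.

Differing positions: 4, 5. Hamming distance = 2. The maximum possible Hamming distance for length-6 strings is 6, so d_H/6 = 2/6 ≈ 0.3333.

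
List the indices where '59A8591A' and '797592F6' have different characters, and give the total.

Differing positions: 1, 3, 4, 5, 6, 7, 8. Hamming distance = 7.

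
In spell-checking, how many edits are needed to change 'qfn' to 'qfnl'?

Let D[i][j] be the edit distance between the first i characters of 'qfn' and the first j characters of 'qfnl', with D[i][0] = i, D[0][j] = j, and D[i][j] = D[i-1][j-1] if the characters match, else 1 + min(D[i-1][j], D[i][j-1], D[i-1][j-1]). Filling the table (rows: prefixes of 'qfn', columns: prefixes of 'qfnl'):
     ε  q  f  n  l
  ε  0  1  2  3  4
  q  1  0  1  2  3
  f  2  1  0  1  2
  n  3  2  1  0  1
The bottom-right entry gives D[3][4] = 1, so no sequence of fewer than 1 edit works. Backtracking through the table gives one optimal edit sequence (1 edit):
  qfn → qfnl (ins l @4)
Edit distance = 1.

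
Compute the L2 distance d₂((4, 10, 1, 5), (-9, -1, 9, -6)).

√(Σ(x_i - y_i)²) = √((4 - (-9))² + (10 - (-1))² + (1 - 9)² + (5 - (-6))²)
= √(13² + 11² + (-8)² + 11²) = √(169 + 121 + 64 + 121) = √475 ≈ 21.7945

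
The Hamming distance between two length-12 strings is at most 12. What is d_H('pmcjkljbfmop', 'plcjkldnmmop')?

Differing positions: 2, 7, 8, 9. Hamming distance = 4. The maximum possible Hamming distance for length-12 strings is 12, so d_H/12 = 4/12 ≈ 0.3333.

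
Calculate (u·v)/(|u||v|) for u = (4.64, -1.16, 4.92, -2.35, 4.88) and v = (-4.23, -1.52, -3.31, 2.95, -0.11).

With u = (4.64, -1.16, 4.92, -2.35, 4.88), v = (-4.23, -1.52, -3.31, 2.95, -0.11):
u·v = 4.64·(-4.23) + (-1.16)·(-1.52) + 4.92·(-3.31) + (-2.35)·2.95 + 4.88·(-0.11) = (-19.6272) + 1.7632 + (-16.2852) + (-6.9325) + (-0.5368) = -41.6185.
|u| = √(4.64² + (-1.16)² + 4.92² + (-2.35)² + 4.88²) = √(21.5296 + 1.3456 + 24.2064 + 5.5225 + 23.8144) = √76.4185, |v| = √((-4.23)² + (-1.52)² + (-3.31)² + 2.95² + (-0.11)²) = √(17.8929 + 2.3104 + 10.9561 + 8.7025 + 0.0121) = √39.874.
cos θ = (u·v)/(|u||v|) = -41.6185/(√76.4185·√39.874) ≈ -0.7539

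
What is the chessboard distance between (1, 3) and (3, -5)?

max(|x_i - y_i|) = max(|1 - 3|, |3 - (-5)|) = max(2, 8) = 8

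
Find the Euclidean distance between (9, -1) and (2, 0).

√(Σ(x_i - y_i)²) = √((9 - 2)² + (-1 - 0)²)
= √(7² + (-1)²) = √(49 + 1) = √50 ≈ 7.0711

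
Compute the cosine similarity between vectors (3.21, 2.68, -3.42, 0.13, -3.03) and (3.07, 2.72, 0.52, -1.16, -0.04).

With u = (3.21, 2.68, -3.42, 0.13, -3.03), v = (3.07, 2.72, 0.52, -1.16, -0.04):
u·v = 3.21·3.07 + 2.68·2.72 + (-3.42)·0.52 + 0.13·(-1.16) + (-3.03)·(-0.04) = 9.8547 + 7.2896 + (-1.7784) + (-0.1508) + 0.1212 = 15.3363.
|u| = √(3.21² + 2.68² + (-3.42)² + 0.13² + (-3.03)²) = √(10.3041 + 7.1824 + 11.6964 + 0.0169 + 9.1809) = √38.3807, |v| = √(3.07² + 2.72² + 0.52² + (-1.16)² + (-0.04)²) = √(9.4249 + 7.3984 + 0.2704 + 1.3456 + 0.0016) = √18.4409.
cos θ = (u·v)/(|u||v|) = 15.3363/(√38.3807·√18.4409) ≈ 0.5765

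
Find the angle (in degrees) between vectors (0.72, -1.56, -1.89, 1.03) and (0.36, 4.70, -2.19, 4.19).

With u = (0.72, -1.56, -1.89, 1.03), v = (0.36, 4.70, -2.19, 4.19):
u·v = 0.72·0.36 + (-1.56)·4.7 + (-1.89)·(-2.19) + 1.03·4.19 = 0.2592 + (-7.332) + 4.1391 + 4.3157 = 1.382.
|u| = √(0.72² + (-1.56)² + (-1.89)² + 1.03²) = √(0.5184 + 2.4336 + 3.5721 + 1.0609) = √7.585, |v| = √(0.36² + 4.7² + (-2.19)² + 4.19²) = √(0.1296 + 22.09 + 4.7961 + 17.5561) = √44.5718.
cos θ = (u·v)/(|u||v|) = 1.382/(√7.585·√44.5718) ≈ 0.075162
θ = arccos(0.075162) ≈ 85.69°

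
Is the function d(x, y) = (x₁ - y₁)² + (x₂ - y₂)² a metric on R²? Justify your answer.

No. The squared Euclidean distance fails the triangle inequality. Counterexample: x = (0, 0), y = (5, 3), z = (10, 6). d(x,z) = 10² + 6² = 136, but d(x,y) + d(y,z) = (5² + 3²) + (5² + 3²) = 34 + 34 = 68. Since 136 > 68, the triangle inequality is violated. (Note: √d, the ordinary Euclidean distance, IS a metric.)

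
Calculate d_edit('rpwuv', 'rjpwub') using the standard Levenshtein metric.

Let D[i][j] be the edit distance between the first i characters of 'rpwuv' and the first j characters of 'rjpwub', with D[i][0] = i, D[0][j] = j, and D[i][j] = D[i-1][j-1] if the characters match, else 1 + min(D[i-1][j], D[i][j-1], D[i-1][j-1]). Filling the table (rows: prefixes of 'rpwuv', columns: prefixes of 'rjpwub'):
     ε  r  j  p  w  u  b
  ε  0  1  2  3  4  5  6
  r  1  0  1  2  3  4  5
  p  2  1  1  1  2  3  4
  w  3  2  2  2  1  2  3
  u  4  3  3  3  2  1  2
  v  5  4  4  4  3  2  2
The bottom-right entry gives D[5][6] = 2, so no sequence of fewer than 2 edits works. Backtracking through the table gives one optimal edit sequence (2 edits):
  rpwuv → rjpwuv (ins j @2)
  rjpwuv → rjpwub (sub v→b @6)
Edit distance = 2.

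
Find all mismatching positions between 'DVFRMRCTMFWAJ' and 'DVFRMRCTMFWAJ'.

Differing positions: none. Hamming distance = 0.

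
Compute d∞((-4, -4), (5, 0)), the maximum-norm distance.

max(|x_i - y_i|) = max(|-4 - 5|, |-4 - 0|) = max(9, 4) = 9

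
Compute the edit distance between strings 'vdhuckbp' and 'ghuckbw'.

Let D[i][j] be the edit distance between the first i characters of 'vdhuckbp' and the first j characters of 'ghuckbw', with D[i][0] = i, D[0][j] = j, and D[i][j] = D[i-1][j-1] if the characters match, else 1 + min(D[i-1][j], D[i][j-1], D[i-1][j-1]). Filling the table (rows: prefixes of 'vdhuckbp', columns: prefixes of 'ghuckbw'):
     ε  g  h  u  c  k  b  w
  ε  0  1  2  3  4  5  6  7
  v  1  1  2  3  4  5  6  7
  d  2  2  2  3  4  5  6  7
  h  3  3  2  3  4  5  6  7
  u  4  4  3  2  3  4  5  6
  c  5  5  4  3  2  3  4  5
  k  6  6  5  4  3  2  3  4
  b  7  7  6  5  4  3  2  3
  p  8  8  7  6  5  4  3  3
The bottom-right entry gives D[8][7] = 3, so no sequence of fewer than 3 edits works. Backtracking through the table gives one optimal edit sequence (3 edits):
  vdhuckbp → dhuckbp (del v @1)
  dhuckbp → ghuckbp (sub d→g @1)
  ghuckbp → ghuckbw (sub p→w @7)
Edit distance = 3.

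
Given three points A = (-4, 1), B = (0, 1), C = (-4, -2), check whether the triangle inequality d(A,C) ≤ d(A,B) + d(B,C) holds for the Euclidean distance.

d(A,B) = √(4² + 0²) = √16 = 4, d(B,C) = √(4² + 3²) = √25 = 5, d(A,C) = √(0² + 3²) = √9 = 3.
d(A,C) = 3 ≤ 4 + 5 = 9. Triangle inequality is satisfied.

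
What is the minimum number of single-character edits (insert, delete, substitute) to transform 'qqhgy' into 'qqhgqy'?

Let D[i][j] be the edit distance between the first i characters of 'qqhgy' and the first j characters of 'qqhgqy', with D[i][0] = i, D[0][j] = j, and D[i][j] = D[i-1][j-1] if the characters match, else 1 + min(D[i-1][j], D[i][j-1], D[i-1][j-1]). Filling the table (rows: prefixes of 'qqhgy', columns: prefixes of 'qqhgqy'):
     ε  q  q  h  g  q  y
  ε  0  1  2  3  4  5  6
  q  1  0  1  2  3  4  5
  q  2  1  0  1  2  3  4
  h  3  2  1  0  1  2  3
  g  4  3  2  1  0  1  2
  y  5  4  3  2  1  1  1
The bottom-right entry gives D[5][6] = 1, so no sequence of fewer than 1 edit works. Backtracking through the table gives one optimal edit sequence (1 edit):
  qqhgy → qqhgqy (ins q @5)
Edit distance = 1.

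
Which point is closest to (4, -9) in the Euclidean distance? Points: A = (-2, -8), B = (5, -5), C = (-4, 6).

Distances: d(A) ≈ 6.0828, d(B) ≈ 4.1231, d(C) = 17. Nearest: B = (5, -5) with distance 4.1231.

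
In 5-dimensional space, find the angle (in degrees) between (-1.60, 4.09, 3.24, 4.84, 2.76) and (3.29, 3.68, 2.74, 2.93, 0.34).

With u = (-1.60, 4.09, 3.24, 4.84, 2.76), v = (3.29, 3.68, 2.74, 2.93, 0.34):
u·v = (-1.6)·3.29 + 4.09·3.68 + 3.24·2.74 + 4.84·2.93 + 2.76·0.34 = (-5.264) + 15.0512 + 8.8776 + 14.1812 + 0.9384 = 33.7844.
|u| = √((-1.6)² + 4.09² + 3.24² + 4.84² + 2.76²) = √(2.56 + 16.7281 + 10.4976 + 23.4256 + 7.6176) = √60.8289, |v| = √(3.29² + 3.68² + 2.74² + 2.93² + 0.34²) = √(10.8241 + 13.5424 + 7.5076 + 8.5849 + 0.1156) = √40.5746.
cos θ = (u·v)/(|u||v|) = 33.7844/(√60.8289·√40.5746) ≈ 0.680039
θ = arccos(0.680039) ≈ 47.15°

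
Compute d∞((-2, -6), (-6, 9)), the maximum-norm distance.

max(|x_i - y_i|) = max(|-2 - (-6)|, |-6 - 9|) = max(4, 15) = 15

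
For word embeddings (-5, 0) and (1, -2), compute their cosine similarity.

With u = (-5, 0), v = (1, -2):
u·v = (-5)·1 + 0·(-2) = (-5) + 0 = -5.
|u| = √((-5)² + 0²) = √25, |v| = √(1² + (-2)²) = √5, so |u||v| = √(25·5) = √125.
cos θ = (u·v)/(|u||v|) = -5/√125 ≈ -0.4472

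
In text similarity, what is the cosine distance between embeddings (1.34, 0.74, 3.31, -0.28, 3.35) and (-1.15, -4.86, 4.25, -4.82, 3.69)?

With u = (1.34, 0.74, 3.31, -0.28, 3.35), v = (-1.15, -4.86, 4.25, -4.82, 3.69):
u·v = 1.34·(-1.15) + 0.74·(-4.86) + 3.31·4.25 + (-0.28)·(-4.82) + 3.35·3.69 = (-1.541) + (-3.5964) + 14.0675 + 1.3496 + 12.3615 = 22.6412.
|u| = √(1.34² + 0.74² + 3.31² + (-0.28)² + 3.35²) = √(1.7956 + 0.5476 + 10.9561 + 0.0784 + 11.2225) = √24.6002, |v| = √((-1.15)² + (-4.86)² + 4.25² + (-4.82)² + 3.69²) = √(1.3225 + 23.6196 + 18.0625 + 23.2324 + 13.6161) = √79.8531.
cos θ = (u·v)/(|u||v|) = 22.6412/(√24.6002·√79.8531) ≈ 0.5108
Cosine distance = 1 - cos θ ≈ 1 - 0.5108 = 0.4892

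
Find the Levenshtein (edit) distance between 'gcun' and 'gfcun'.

Let D[i][j] be the edit distance between the first i characters of 'gcun' and the first j characters of 'gfcun', with D[i][0] = i, D[0][j] = j, and D[i][j] = D[i-1][j-1] if the characters match, else 1 + min(D[i-1][j], D[i][j-1], D[i-1][j-1]). Filling the table (rows: prefixes of 'gcun', columns: prefixes of 'gfcun'):
     ε  g  f  c  u  n
  ε  0  1  2  3  4  5
  g  1  0  1  2  3  4
  c  2  1  1  1  2  3
  u  3  2  2  2  1  2
  n  4  3  3  3  2  1
The bottom-right entry gives D[4][5] = 1, so no sequence of fewer than 1 edit works. Backtracking through the table gives one optimal edit sequence (1 edit):
  gcun → gfcun (ins f @2)
Edit distance = 1.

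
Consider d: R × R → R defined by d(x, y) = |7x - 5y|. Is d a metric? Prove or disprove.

No. d fails symmetry: d(1, 7) = |7·1 - 5·7| = |-28| = 28, but d(7, 1) = |7·7 - 5·1| = |44| = 44. Since 28 ≠ 44, d(x,y) ≠ d(y,x) in general.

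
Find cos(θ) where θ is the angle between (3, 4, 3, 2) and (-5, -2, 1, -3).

With u = (3, 4, 3, 2), v = (-5, -2, 1, -3):
u·v = 3·(-5) + 4·(-2) + 3·1 + 2·(-3) = (-15) + (-8) + 3 + (-6) = -26.
|u| = √(3² + 4² + 3² + 2²) = √38, |v| = √((-5)² + (-2)² + 1² + (-3)²) = √39, so |u||v| = √(38·39) = √1482.
cos θ = (u·v)/(|u||v|) = -26/√1482 ≈ -0.6754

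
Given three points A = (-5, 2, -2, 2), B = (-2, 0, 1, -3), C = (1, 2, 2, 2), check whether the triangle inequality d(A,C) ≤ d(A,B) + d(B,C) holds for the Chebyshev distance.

d(A,B) = max(3, 2, 3, 5) = 5, d(B,C) = max(3, 2, 1, 5) = 5, d(A,C) = max(6, 0, 4, 0) = 6.
d(A,C) = 6 ≤ 5 + 5 = 10. Triangle inequality is satisfied.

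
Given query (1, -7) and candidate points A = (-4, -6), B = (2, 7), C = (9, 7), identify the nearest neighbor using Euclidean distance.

Distances: d(A) ≈ 5.099, d(B) ≈ 14.0357, d(C) ≈ 16.1245. Nearest: A = (-4, -6) with distance 5.099.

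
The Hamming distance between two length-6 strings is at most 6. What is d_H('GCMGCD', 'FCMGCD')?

Differing positions: 1. Hamming distance = 1. The maximum possible Hamming distance for length-6 strings is 6, so d_H/6 = 1/6 ≈ 0.1667.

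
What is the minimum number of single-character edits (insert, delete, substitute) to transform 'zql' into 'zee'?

Let D[i][j] be the edit distance between the first i characters of 'zql' and the first j characters of 'zee', with D[i][0] = i, D[0][j] = j, and D[i][j] = D[i-1][j-1] if the characters match, else 1 + min(D[i-1][j], D[i][j-1], D[i-1][j-1]). Filling the table (rows: prefixes of 'zql', columns: prefixes of 'zee'):
     ε  z  e  e
  ε  0  1  2  3
  z  1  0  1  2
  q  2  1  1  2
  l  3  2  2  2
The bottom-right entry gives D[3][3] = 2, so no sequence of fewer than 2 edits works. Backtracking through the table gives one optimal edit sequence (2 edits):
  zql → zel (sub q→e @2)
  zel → zee (sub l→e @3)
Edit distance = 2.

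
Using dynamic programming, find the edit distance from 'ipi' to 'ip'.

Let D[i][j] be the edit distance between the first i characters of 'ipi' and the first j characters of 'ip', with D[i][0] = i, D[0][j] = j, and D[i][j] = D[i-1][j-1] if the characters match, else 1 + min(D[i-1][j], D[i][j-1], D[i-1][j-1]). Filling the table (rows: prefixes of 'ipi', columns: prefixes of 'ip'):
     ε  i  p
  ε  0  1  2
  i  1  0  1
  p  2  1  0
  i  3  2  1
The bottom-right entry gives D[3][2] = 1, so no sequence of fewer than 1 edit works. Backtracking through the table gives one optimal edit sequence (1 edit):
  ipi → ip (del i @3)
Edit distance = 1.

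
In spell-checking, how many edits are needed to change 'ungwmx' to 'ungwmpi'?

Let D[i][j] be the edit distance between the first i characters of 'ungwmx' and the first j characters of 'ungwmpi', with D[i][0] = i, D[0][j] = j, and D[i][j] = D[i-1][j-1] if the characters match, else 1 + min(D[i-1][j], D[i][j-1], D[i-1][j-1]). Filling the table (rows: prefixes of 'ungwmx', columns: prefixes of 'ungwmpi'):
     ε  u  n  g  w  m  p  i
  ε  0  1  2  3  4  5  6  7
  u  1  0  1  2  3  4  5  6
  n  2  1  0  1  2  3  4  5
  g  3  2  1  0  1  2  3  4
  w  4  3  2  1  0  1  2  3
  m  5  4  3  2  1  0  1  2
  x  6  5  4  3  2  1  1  2
The bottom-right entry gives D[6][7] = 2, so no sequence of fewer than 2 edits works. Backtracking through the table gives one optimal edit sequence (2 edits):
  ungwmx → ungwmpx (ins p @6)
  ungwmpx → ungwmpi (sub x→i @7)
Edit distance = 2.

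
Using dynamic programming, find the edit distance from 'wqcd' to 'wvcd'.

Let D[i][j] be the edit distance between the first i characters of 'wqcd' and the first j characters of 'wvcd', with D[i][0] = i, D[0][j] = j, and D[i][j] = D[i-1][j-1] if the characters match, else 1 + min(D[i-1][j], D[i][j-1], D[i-1][j-1]). Filling the table (rows: prefixes of 'wqcd', columns: prefixes of 'wvcd'):
     ε  w  v  c  d
  ε  0  1  2  3  4
  w  1  0  1  2  3
  q  2  1  1  2  3
  c  3  2  2  1  2
  d  4  3  3  2  1
The bottom-right entry gives D[4][4] = 1, so no sequence of fewer than 1 edit works. Backtracking through the table gives one optimal edit sequence (1 edit):
  wqcd → wvcd (sub q→v @2)
Edit distance = 1.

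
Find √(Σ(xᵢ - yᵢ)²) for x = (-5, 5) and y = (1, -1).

√(Σ(x_i - y_i)²) = √((-5 - 1)² + (5 - (-1))²)
= √((-6)² + 6²) = √(36 + 36) = √72 ≈ 8.4853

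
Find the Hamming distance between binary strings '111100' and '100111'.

Differing positions: 2, 3, 5, 6. Hamming distance = 4.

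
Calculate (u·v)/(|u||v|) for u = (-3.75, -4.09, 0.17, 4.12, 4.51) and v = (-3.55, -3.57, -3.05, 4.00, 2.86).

With u = (-3.75, -4.09, 0.17, 4.12, 4.51), v = (-3.55, -3.57, -3.05, 4.00, 2.86):
u·v = (-3.75)·(-3.55) + (-4.09)·(-3.57) + 0.17·(-3.05) + 4.12·4 + 4.51·2.86 = 13.3125 + 14.6013 + (-0.5185) + 16.48 + 12.8986 = 56.7739.
|u| = √((-3.75)² + (-4.09)² + 0.17² + 4.12² + 4.51²) = √(14.0625 + 16.7281 + 0.0289 + 16.9744 + 20.3401) = √68.134, |v| = √((-3.55)² + (-3.57)² + (-3.05)² + 4² + 2.86²) = √(12.6025 + 12.7449 + 9.3025 + 16 + 8.1796) = √58.8295.
cos θ = (u·v)/(|u||v|) = 56.7739/(√68.134·√58.8295) ≈ 0.8967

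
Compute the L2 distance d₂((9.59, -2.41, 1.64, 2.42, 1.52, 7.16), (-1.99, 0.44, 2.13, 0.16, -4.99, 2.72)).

√(Σ(x_i - y_i)²) = √((9.59 - (-1.99))² + (-2.41 - 0.44)² + (1.64 - 2.13)² + (2.42 - 0.16)² + (1.52 - (-4.99))² + (7.16 - 2.72)²)
= √(11.58² + (-2.85)² + (-0.49)² + 2.26² + 6.51² + 4.44²) = √(134.0964 + 8.1225 + 0.2401 + 5.1076 + 42.3801 + 19.7136) = √209.6603 ≈ 14.4797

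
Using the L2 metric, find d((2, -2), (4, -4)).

√(Σ(x_i - y_i)²) = √((2 - 4)² + (-2 - (-4))²)
= √((-2)² + 2²) = √(4 + 4) = √8 ≈ 2.8284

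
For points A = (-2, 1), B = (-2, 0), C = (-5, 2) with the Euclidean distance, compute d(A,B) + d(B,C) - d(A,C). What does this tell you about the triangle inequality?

d(A,B) = √(0² + 1²) = √1 = 1, d(B,C) = √(3² + 2²) = √13 ≈ 3.6056, d(A,C) = √(3² + 1²) = √10 ≈ 3.1623.
d(A,B) + d(B,C) - d(A,C) = 1 + 3.6056 - 3.1623 = 4.6056 - 3.1623 = 1.4433 (to 4 decimal places). This is ≥ 0, so the triangle inequality holds for these points.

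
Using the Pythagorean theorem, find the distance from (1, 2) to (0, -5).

√(Σ(x_i - y_i)²) = √((1 - 0)² + (2 - (-5))²)
= √(1² + 7²) = √(1 + 49) = √50 ≈ 7.0711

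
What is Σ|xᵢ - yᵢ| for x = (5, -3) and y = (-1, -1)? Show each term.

Σ|x_i - y_i| = |5 - (-1)| + |-3 - (-1)| = 6 + 2 = 8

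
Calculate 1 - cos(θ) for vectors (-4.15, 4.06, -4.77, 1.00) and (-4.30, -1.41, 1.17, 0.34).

With u = (-4.15, 4.06, -4.77, 1.00), v = (-4.30, -1.41, 1.17, 0.34):
u·v = (-4.15)·(-4.3) + 4.06·(-1.41) + (-4.77)·1.17 + 1·0.34 = 17.845 + (-5.7246) + (-5.5809) + 0.34 = 6.8795.
|u| = √((-4.15)² + 4.06² + (-4.77)² + 1²) = √(17.2225 + 16.4836 + 22.7529 + 1) = √57.459, |v| = √((-4.3)² + (-1.41)² + 1.17² + 0.34²) = √(18.49 + 1.9881 + 1.3689 + 0.1156) = √21.9626.
cos θ = (u·v)/(|u||v|) = 6.8795/(√57.459·√21.9626) ≈ 0.1937
Cosine distance = 1 - cos θ ≈ 1 - 0.1937 = 0.8063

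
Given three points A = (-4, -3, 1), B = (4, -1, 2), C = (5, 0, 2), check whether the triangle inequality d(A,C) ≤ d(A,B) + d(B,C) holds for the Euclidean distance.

d(A,B) = √(8² + 2² + 1²) = √69 ≈ 8.3066, d(B,C) = √(1² + 1² + 0²) = √2 ≈ 1.4142, d(A,C) = √(9² + 3² + 1²) = √91 ≈ 9.5394.
d(A,C) ≈ 9.5394 ≤ 8.3066 + 1.4142 = 9.7208. Triangle inequality is satisfied.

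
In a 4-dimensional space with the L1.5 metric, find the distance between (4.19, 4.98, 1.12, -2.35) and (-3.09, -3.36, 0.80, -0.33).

(Σ|x_i - y_i|^1.5)^(1/1.5) = (|4.19 - (-3.09)|^1.5 + |4.98 - (-3.36)|^1.5 + |1.12 - 0.8|^1.5 + |-2.35 - (-0.33)|^1.5)^(1/1.5)
= (7.28^1.5 + 8.34^1.5 + 0.32^1.5 + 2.02^1.5)^(1/1.5) ≈ (19.6425 + 24.0851 + 0.181 + 2.871)^(1/1.5) = (46.7796)^(1/1.5) ≈ 12.9829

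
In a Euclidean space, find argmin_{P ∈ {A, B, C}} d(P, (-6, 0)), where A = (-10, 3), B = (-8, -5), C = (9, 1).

Distances: d(A) = 5, d(B) ≈ 5.3852, d(C) ≈ 15.0333. Nearest: A = (-10, 3) with distance 5.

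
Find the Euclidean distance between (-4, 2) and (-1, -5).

√(Σ(x_i - y_i)²) = √((-4 - (-1))² + (2 - (-5))²)
= √((-3)² + 7²) = √(9 + 49) = √58 ≈ 7.6158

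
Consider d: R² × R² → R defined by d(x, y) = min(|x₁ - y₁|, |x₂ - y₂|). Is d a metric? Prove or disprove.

No. d fails identity of indiscernibles: take x = (4, 0) and y = (4, 2). Then d(x,y) = min(|4 - 4|, |0 - 2|) = min(0, 2) = 0, yet x ≠ y.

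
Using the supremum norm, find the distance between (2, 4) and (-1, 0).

max(|x_i - y_i|) = max(|2 - (-1)|, |4 - 0|) = max(3, 4) = 4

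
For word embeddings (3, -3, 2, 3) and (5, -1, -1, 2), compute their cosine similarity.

With u = (3, -3, 2, 3), v = (5, -1, -1, 2):
u·v = 3·5 + (-3)·(-1) + 2·(-1) + 3·2 = 15 + 3 + (-2) + 6 = 22.
|u| = √(3² + (-3)² + 2² + 3²) = √31, |v| = √(5² + (-1)² + (-1)² + 2²) = √31, so |u||v| = √(31·31) = √961 = 31.
cos θ = (u·v)/(|u||v|) = 22/31 ≈ 0.7097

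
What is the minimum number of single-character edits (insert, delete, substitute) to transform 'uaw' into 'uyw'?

Let D[i][j] be the edit distance between the first i characters of 'uaw' and the first j characters of 'uyw', with D[i][0] = i, D[0][j] = j, and D[i][j] = D[i-1][j-1] if the characters match, else 1 + min(D[i-1][j], D[i][j-1], D[i-1][j-1]). Filling the table (rows: prefixes of 'uaw', columns: prefixes of 'uyw'):
     ε  u  y  w
  ε  0  1  2  3
  u  1  0  1  2
  a  2  1  1  2
  w  3  2  2  1
The bottom-right entry gives D[3][3] = 1, so no sequence of fewer than 1 edit works. Backtracking through the table gives one optimal edit sequence (1 edit):
  uaw → uyw (sub a→y @2)
Edit distance = 1.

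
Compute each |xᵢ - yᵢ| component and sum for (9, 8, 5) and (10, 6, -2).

Σ|x_i - y_i| = |9 - 10| + |8 - 6| + |5 - (-2)| = 1 + 2 + 7 = 10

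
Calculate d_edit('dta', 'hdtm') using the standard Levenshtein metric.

Let D[i][j] be the edit distance between the first i characters of 'dta' and the first j characters of 'hdtm', with D[i][0] = i, D[0][j] = j, and D[i][j] = D[i-1][j-1] if the characters match, else 1 + min(D[i-1][j], D[i][j-1], D[i-1][j-1]). Filling the table (rows: prefixes of 'dta', columns: prefixes of 'hdtm'):
     ε  h  d  t  m
  ε  0  1  2  3  4
  d  1  1  1  2  3
  t  2  2  2  1  2
  a  3  3  3  2  2
The bottom-right entry gives D[3][4] = 2, so no sequence of fewer than 2 edits works. Backtracking through the table gives one optimal edit sequence (2 edits):
  dta → hdta (ins h @1)
  hdta → hdtm (sub a→m @4)
Edit distance = 2.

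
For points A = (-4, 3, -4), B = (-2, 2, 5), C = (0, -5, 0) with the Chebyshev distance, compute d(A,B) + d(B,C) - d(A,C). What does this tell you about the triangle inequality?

d(A,B) = max(2, 1, 9) = 9, d(B,C) = max(2, 7, 5) = 7, d(A,C) = max(4, 8, 4) = 8.
d(A,B) + d(B,C) - d(A,C) = 9 + 7 - 8 = 16 - 8 = 8. This is ≥ 0, so the triangle inequality holds for these points.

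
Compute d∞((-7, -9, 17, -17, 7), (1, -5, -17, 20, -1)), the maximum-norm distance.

max(|x_i - y_i|) = max(|-7 - 1|, |-9 - (-5)|, |17 - (-17)|, |-17 - 20|, |7 - (-1)|) = max(8, 4, 34, 37, 8) = 37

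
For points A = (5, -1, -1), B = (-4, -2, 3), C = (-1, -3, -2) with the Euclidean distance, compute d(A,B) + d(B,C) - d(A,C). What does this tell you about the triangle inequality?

d(A,B) = √(9² + 1² + 4²) = √98 ≈ 9.8995, d(B,C) = √(3² + 1² + 5²) = √35 ≈ 5.9161, d(A,C) = √(6² + 2² + 1²) = √41 ≈ 6.4031.
d(A,B) + d(B,C) - d(A,C) = 9.8995 + 5.9161 - 6.4031 = 15.8156 - 6.4031 = 9.4125 (to 4 decimal places). This is ≥ 0, so the triangle inequality holds for these points.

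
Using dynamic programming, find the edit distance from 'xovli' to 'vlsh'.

Let D[i][j] be the edit distance between the first i characters of 'xovli' and the first j characters of 'vlsh', with D[i][0] = i, D[0][j] = j, and D[i][j] = D[i-1][j-1] if the characters match, else 1 + min(D[i-1][j], D[i][j-1], D[i-1][j-1]). Filling the table (rows: prefixes of 'xovli', columns: prefixes of 'vlsh'):
     ε  v  l  s  h
  ε  0  1  2  3  4
  x  1  1  2  3  4
  o  2  2  2  3  4
  v  3  2  3  3  4
  l  4  3  2  3  4
  i  5  4  3  3  4
The bottom-right entry gives D[5][4] = 4, so no sequence of fewer than 4 edits works. Backtracking through the table gives one optimal edit sequence (4 edits):
  xovli → ovli (del x @1)
  ovli → vli (del o @1)
  vli → vlsi (ins s @3)
  vlsi → vlsh (sub i→h @4)
Edit distance = 4.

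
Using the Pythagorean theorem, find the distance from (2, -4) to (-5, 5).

√(Σ(x_i - y_i)²) = √((2 - (-5))² + (-4 - 5)²)
= √(7² + (-9)²) = √(49 + 81) = √130 ≈ 11.4018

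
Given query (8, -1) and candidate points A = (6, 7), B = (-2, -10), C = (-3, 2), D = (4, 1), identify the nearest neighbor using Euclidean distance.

Distances: d(A) ≈ 8.2462, d(B) ≈ 13.4536, d(C) ≈ 11.4018, d(D) ≈ 4.4721. Nearest: D = (4, 1) with distance 4.4721.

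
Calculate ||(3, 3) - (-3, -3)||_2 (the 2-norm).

(Σ|x_i - y_i|^2)^(1/2) = (|3 - (-3)|^2 + |3 - (-3)|^2)^(1/2)
= (6^2 + 6^2)^(1/2) = (36 + 36)^(1/2) = (72)^(1/2) ≈ 8.4853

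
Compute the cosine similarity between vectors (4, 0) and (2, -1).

With u = (4, 0), v = (2, -1):
u·v = 4·2 + 0·(-1) = 8 + 0 = 8.
|u| = √(4² + 0²) = √16, |v| = √(2² + (-1)²) = √5, so |u||v| = √(16·5) = √80.
cos θ = (u·v)/(|u||v|) = 8/√80 ≈ 0.8944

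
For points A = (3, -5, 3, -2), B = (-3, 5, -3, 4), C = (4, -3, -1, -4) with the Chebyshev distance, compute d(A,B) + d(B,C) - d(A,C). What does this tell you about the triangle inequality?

d(A,B) = max(6, 10, 6, 6) = 10, d(B,C) = max(7, 8, 2, 8) = 8, d(A,C) = max(1, 2, 4, 2) = 4.
d(A,B) + d(B,C) - d(A,C) = 10 + 8 - 4 = 18 - 4 = 14. This is ≥ 0, so the triangle inequality holds for these points.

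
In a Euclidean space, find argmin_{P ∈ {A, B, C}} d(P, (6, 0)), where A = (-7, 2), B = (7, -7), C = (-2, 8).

Distances: d(A) ≈ 13.1529, d(B) ≈ 7.0711, d(C) ≈ 11.3137. Nearest: B = (7, -7) with distance 7.0711.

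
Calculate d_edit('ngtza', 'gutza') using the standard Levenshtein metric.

Let D[i][j] be the edit distance between the first i characters of 'ngtza' and the first j characters of 'gutza', with D[i][0] = i, D[0][j] = j, and D[i][j] = D[i-1][j-1] if the characters match, else 1 + min(D[i-1][j], D[i][j-1], D[i-1][j-1]). Filling the table (rows: prefixes of 'ngtza', columns: prefixes of 'gutza'):
     ε  g  u  t  z  a
  ε  0  1  2  3  4  5
  n  1  1  2  3  4  5
  g  2  1  2  3  4  5
  t  3  2  2  2  3  4
  z  4  3  3  3  2  3
  a  5  4  4  4  3  2
The bottom-right entry gives D[5][5] = 2, so no sequence of fewer than 2 edits works. Backtracking through the table gives one optimal edit sequence (2 edits):
  ngtza → ggtza (sub n→g @1)
  ggtza → gutza (sub g→u @2)
Edit distance = 2.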